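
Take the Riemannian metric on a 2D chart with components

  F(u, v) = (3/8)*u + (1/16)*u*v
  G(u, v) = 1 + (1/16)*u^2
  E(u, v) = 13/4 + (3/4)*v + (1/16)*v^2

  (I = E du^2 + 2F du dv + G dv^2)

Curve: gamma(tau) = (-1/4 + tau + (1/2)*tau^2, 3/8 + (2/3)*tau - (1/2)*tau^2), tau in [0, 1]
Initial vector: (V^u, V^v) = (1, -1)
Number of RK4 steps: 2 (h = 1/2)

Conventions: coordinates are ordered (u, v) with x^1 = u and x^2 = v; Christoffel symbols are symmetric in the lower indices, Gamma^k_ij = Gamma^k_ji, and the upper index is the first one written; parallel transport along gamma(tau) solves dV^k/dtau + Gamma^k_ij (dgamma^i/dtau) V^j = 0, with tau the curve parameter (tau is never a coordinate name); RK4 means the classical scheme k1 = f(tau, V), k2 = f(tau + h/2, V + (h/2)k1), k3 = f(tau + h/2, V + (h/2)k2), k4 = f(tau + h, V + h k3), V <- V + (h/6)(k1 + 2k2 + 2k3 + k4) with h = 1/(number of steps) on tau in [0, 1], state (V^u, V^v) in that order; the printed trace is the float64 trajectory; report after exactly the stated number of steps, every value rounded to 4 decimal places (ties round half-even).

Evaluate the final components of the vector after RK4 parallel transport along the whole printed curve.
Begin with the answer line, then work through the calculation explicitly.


Answer: V^u = 1.1466, V^v = -0.9866

gamma'(tau) = (1 + tau, 2/3 - tau); f(tau, V)^k = -Gamma^k_ij(gamma(tau)) gamma'^i(tau) V^j; h = 1/2; intermediate values shown to 6 dp
curve data and Christoffel symbols at the stage parameters:
  tau = 0.000000: gamma = (-0.250000, 0.375000), gamma' = (1.000000, 0.666667); Gamma_uuu = 0.000000, Gamma_uuv = 0.112428, Gamma_uvv = 0.000000, Gamma_vuu = 0.000000, Gamma_vuv = -0.004409, Gamma_vvv = 0.000000
  tau = 0.250000: gamma = (0.031250, 0.510417), gamma' = (1.250000, 0.416667); Gamma_uuu = 0.000000, Gamma_uuv = 0.111506, Gamma_uvv = 0.000000, Gamma_vuu = 0.000000, Gamma_vuv = 0.000535, Gamma_vvv = 0.000000
  tau = 0.500000: gamma = (0.375000, 0.583333), gamma' = (1.500000, 0.166667); Gamma_uuu = 0.000000, Gamma_uuv = 0.110680, Gamma_uvv = 0.000000, Gamma_vuu = 0.000000, Gamma_vuv = 0.006305, Gamma_vvv = 0.000000
  tau = 0.750000: gamma = (0.781250, 0.593750), gamma' = (1.750000, -0.083333); Gamma_uuu = 0.000000, Gamma_uuv = 0.109735, Gamma_uvv = 0.000000, Gamma_vuu = 0.000000, Gamma_vuv = 0.013002, Gamma_vvv = 0.000000
  tau = 1.000000: gamma = (1.250000, 0.541667), gamma' = (2.000000, -0.333333); Gamma_uuu = 0.000000, Gamma_uuv = 0.108385, Gamma_uvv = 0.000000, Gamma_vuu = 0.000000, Gamma_vuv = 0.020710, Gamma_vvv = 0.000000
step 0: V^u = 1.0000, V^v = -1.0000
step 1: k1 = (0.037476, -0.001470), k2 = (0.092537, 0.000444), k3 = (0.091831, 0.000441), k4 = (0.146689, 0.008356); V <- V + (h/6)(k1 + 2k2 + 2k3 + k4): V^u = 1.0461, V^v = -0.9993
step 2: k1 = (0.146603, 0.008351), k2 = (0.201398, 0.023862), k3 = (0.200779, 0.023789), k4 = (0.255455, 0.048813); V <- V + (h/6)(k1 + 2k2 + 2k3 + k4): V^u = 1.1466, V^v = -0.9866


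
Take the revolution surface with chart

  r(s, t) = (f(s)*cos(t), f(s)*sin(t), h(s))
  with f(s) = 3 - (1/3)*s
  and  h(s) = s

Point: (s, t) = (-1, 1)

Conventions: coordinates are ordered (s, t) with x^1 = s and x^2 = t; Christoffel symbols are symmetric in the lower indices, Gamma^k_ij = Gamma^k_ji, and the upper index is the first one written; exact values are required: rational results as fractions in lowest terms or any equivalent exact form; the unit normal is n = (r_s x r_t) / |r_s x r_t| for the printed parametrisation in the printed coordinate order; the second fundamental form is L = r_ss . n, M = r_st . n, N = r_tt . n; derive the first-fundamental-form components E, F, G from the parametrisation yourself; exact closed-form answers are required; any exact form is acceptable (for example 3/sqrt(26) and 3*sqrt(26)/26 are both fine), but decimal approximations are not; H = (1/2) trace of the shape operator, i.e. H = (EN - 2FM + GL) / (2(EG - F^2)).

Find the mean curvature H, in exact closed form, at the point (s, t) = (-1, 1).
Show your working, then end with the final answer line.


f = 10/3, f' = -1/3, f'' = 0, h' = 1, h'' = 0
E = 10/9, F = 0, G = 100/9; answer radicand W^2 = 10/9
unnormalised second-form numerators: l = 0, m = 0, n = 10/3; L = l/sqrt(10/9), and similarly M = m/sqrt(W^2), N = n/sqrt(W^2)
H = (E*n - 2*F*m + G*l) / (2*(EG - F^2)*sqrt(W^2)); E*n - 2*F*m + G*l = 100/27, EG - F^2 = 1000/81, so H = (3/20)/sqrt(10/9)

Answer: H = 9*sqrt(10)/200


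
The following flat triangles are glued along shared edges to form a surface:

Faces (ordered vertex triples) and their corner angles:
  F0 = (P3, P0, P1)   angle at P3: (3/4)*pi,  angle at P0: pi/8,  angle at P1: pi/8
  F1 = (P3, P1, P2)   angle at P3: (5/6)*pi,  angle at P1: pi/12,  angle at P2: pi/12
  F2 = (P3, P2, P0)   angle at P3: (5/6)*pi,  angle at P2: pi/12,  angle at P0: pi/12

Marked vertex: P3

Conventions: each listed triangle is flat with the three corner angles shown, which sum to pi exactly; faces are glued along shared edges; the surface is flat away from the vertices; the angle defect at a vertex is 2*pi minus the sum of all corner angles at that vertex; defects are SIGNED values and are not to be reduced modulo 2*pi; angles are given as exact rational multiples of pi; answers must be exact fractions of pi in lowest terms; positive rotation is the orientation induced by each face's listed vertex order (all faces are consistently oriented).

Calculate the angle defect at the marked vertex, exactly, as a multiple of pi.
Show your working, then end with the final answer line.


Sum of corner angles at P3: (29/12)*pi
defect = 2*pi - (29/12)*pi

Answer: defect(P3) = (-5/12)*pi


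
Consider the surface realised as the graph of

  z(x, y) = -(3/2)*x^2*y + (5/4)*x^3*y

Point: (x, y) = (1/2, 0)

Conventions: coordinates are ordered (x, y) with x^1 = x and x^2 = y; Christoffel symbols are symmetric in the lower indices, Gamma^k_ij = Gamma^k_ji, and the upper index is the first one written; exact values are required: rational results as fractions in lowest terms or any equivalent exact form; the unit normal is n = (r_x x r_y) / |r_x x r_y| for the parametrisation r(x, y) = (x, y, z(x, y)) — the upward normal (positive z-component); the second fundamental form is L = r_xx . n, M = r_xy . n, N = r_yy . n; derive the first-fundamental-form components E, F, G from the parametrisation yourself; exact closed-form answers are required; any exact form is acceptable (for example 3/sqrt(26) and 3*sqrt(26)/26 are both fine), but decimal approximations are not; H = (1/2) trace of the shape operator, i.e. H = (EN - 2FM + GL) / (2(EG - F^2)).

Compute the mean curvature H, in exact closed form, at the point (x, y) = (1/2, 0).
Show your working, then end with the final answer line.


z_x = 0, z_y = -7/32, z_xx = 0, z_xy = -9/16, z_yy = 0
E = 1, F = 0, G = 1073/1024; answer radicand W^2 = 1073/1024
unnormalised second-form numerators: l = 0, m = -9/16, n = 0; L = l/sqrt(1073/1024), and similarly M = m/sqrt(W^2), N = n/sqrt(W^2)
H = (E*n - 2*F*m + G*l) / (2*(EG - F^2)*sqrt(W^2)); E*n - 2*F*m + G*l = 0, EG - F^2 = 1073/1024, so H = (0)/sqrt(1073/1024)

Answer: H = 0


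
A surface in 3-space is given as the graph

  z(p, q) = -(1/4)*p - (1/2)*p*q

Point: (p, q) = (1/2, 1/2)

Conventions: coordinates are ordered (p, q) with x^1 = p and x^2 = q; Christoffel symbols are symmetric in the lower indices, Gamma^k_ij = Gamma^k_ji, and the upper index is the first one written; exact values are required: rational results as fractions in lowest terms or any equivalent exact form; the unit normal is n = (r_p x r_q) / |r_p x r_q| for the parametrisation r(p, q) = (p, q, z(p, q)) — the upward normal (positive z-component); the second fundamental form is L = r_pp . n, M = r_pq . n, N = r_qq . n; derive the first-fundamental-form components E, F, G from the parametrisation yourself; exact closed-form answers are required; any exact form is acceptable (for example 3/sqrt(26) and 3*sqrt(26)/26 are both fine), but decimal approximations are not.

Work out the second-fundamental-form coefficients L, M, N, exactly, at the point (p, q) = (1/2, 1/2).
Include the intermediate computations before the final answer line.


z_p = -1/2, z_q = -1/4, z_pp = 0, z_pq = -1/2, z_qq = 0
E = 5/4, F = 1/8, G = 17/16; answer radicand W^2 = 21/16
unnormalised second-form numerators: l = 0, m = -1/2, n = 0; L = l/sqrt(21/16), and similarly M = m/sqrt(W^2), N = n/sqrt(W^2)

Answer: L = 0, M = -2*sqrt(21)/21, N = 0


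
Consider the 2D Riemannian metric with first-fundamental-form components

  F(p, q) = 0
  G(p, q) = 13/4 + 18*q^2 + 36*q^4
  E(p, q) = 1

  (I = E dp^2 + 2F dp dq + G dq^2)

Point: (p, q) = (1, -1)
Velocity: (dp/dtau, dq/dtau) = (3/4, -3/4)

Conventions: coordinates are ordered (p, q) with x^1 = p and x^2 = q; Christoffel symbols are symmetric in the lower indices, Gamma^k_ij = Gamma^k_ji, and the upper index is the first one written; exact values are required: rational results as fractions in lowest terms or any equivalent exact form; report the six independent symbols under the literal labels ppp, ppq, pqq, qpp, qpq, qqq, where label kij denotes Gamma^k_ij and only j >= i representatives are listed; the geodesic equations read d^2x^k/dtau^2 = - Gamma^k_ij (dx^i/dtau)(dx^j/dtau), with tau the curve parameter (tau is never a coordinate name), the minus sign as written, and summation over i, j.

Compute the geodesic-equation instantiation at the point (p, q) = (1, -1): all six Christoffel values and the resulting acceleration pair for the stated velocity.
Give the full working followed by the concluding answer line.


E = 1, F = 0, G = 229/4 at the point
E_p = 0, E_q = 0, F_p = 0, F_q = 0, G_p = 0, G_q = -180
EG - F^2 = 229/4;  g^inv = (4/229) * [[229/4, 0], [0, 1]]
first-kind symbols [ij,l] = (1/2)(d_i g_jl + d_j g_il - d_l g_ij): [pp,p] = E_p/2 = 0, [pp,q] = F_p - E_q/2 = 0, [pq,p] = E_q/2 = 0, [pq,q] = G_p/2 = 0, [qq,p] = F_q - G_p/2 = 0, [qq,q] = G_q/2 = -90
Gamma^p_ij = (G*[ij,p] - F*[ij,q])/(EG - F^2), Gamma^q_ij = (E*[ij,q] - F*[ij,p])/(EG - F^2)
Gamma_ppp = 0, Gamma_ppq = 0, Gamma_pqq = 0, Gamma_qpp = 0, Gamma_qpq = 0, Gamma_qqq = -360/229
d^2p/dtau^2 = -(Gamma_ppp*(3/4)^2 + 2*Gamma_ppq*(3/4)*(-3/4) + Gamma_pqq*(-3/4)^2) = 0
d^2q/dtau^2 = -(Gamma_qpp*(3/4)^2 + 2*Gamma_qpq*(3/4)*(-3/4) + Gamma_qqq*(-3/4)^2) = 405/458

Answer: Gamma_ppp = 0, Gamma_ppq = 0, Gamma_pqq = 0, Gamma_qpp = 0, Gamma_qpq = 0, Gamma_qqq = -360/229; accelerations (d^2p/dtau^2, d^2q/dtau^2) = (0, 405/458)


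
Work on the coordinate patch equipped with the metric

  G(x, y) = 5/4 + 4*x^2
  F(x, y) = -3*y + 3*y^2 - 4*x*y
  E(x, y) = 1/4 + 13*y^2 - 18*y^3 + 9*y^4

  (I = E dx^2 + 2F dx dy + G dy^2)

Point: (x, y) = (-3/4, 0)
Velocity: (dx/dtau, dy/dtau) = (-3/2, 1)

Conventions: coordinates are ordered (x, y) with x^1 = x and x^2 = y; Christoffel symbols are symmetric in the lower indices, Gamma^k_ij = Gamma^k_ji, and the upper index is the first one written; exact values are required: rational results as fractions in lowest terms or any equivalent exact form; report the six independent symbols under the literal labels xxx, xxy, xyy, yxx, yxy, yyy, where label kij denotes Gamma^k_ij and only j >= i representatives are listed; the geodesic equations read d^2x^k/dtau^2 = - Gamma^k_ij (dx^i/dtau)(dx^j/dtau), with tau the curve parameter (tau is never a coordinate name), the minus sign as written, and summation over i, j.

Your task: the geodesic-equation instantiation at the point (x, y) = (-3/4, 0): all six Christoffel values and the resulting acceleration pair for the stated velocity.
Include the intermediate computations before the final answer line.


E = 1/4, F = 0, G = 7/2 at the point
E_x = 0, E_y = 0, F_x = 0, F_y = 0, G_x = -6, G_y = 0
EG - F^2 = 7/8;  g^inv = (8/7) * [[7/2, 0], [0, 1/4]]
first-kind symbols [ij,l] = (1/2)(d_i g_jl + d_j g_il - d_l g_ij): [xx,x] = E_x/2 = 0, [xx,y] = F_x - E_y/2 = 0, [xy,x] = E_y/2 = 0, [xy,y] = G_x/2 = -3, [yy,x] = F_y - G_x/2 = 3, [yy,y] = G_y/2 = 0
Gamma^x_ij = (G*[ij,x] - F*[ij,y])/(EG - F^2), Gamma^y_ij = (E*[ij,y] - F*[ij,x])/(EG - F^2)
Gamma_xxx = 0, Gamma_xxy = 0, Gamma_xyy = 12, Gamma_yxx = 0, Gamma_yxy = -6/7, Gamma_yyy = 0
d^2x/dtau^2 = -(Gamma_xxx*(-3/2)^2 + 2*Gamma_xxy*(-3/2)*(1) + Gamma_xyy*(1)^2) = -12
d^2y/dtau^2 = -(Gamma_yxx*(-3/2)^2 + 2*Gamma_yxy*(-3/2)*(1) + Gamma_yyy*(1)^2) = -18/7

Answer: Gamma_xxx = 0, Gamma_xxy = 0, Gamma_xyy = 12, Gamma_yxx = 0, Gamma_yxy = -6/7, Gamma_yyy = 0; accelerations (d^2x/dtau^2, d^2y/dtau^2) = (-12, -18/7)


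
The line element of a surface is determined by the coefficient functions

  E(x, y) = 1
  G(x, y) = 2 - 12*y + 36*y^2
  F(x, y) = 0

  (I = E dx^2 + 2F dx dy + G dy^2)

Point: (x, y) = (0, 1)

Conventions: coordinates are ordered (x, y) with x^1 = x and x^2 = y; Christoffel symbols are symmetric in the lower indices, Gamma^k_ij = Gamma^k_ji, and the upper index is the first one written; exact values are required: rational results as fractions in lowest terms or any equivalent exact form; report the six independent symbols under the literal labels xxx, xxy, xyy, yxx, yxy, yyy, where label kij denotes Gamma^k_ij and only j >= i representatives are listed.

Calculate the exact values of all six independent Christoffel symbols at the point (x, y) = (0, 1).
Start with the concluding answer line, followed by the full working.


Answer: Gamma_xxx = 0, Gamma_xxy = 0, Gamma_xyy = 0, Gamma_yxx = 0, Gamma_yxy = 0, Gamma_yyy = 15/13

E = 1, F = 0, G = 26 at the point
E_x = 0, E_y = 0, F_x = 0, F_y = 0, G_x = 0, G_y = 60
EG - F^2 = 26;  g^inv = (1/26) * [[26, 0], [0, 1]]
first-kind symbols [ij,l] = (1/2)(d_i g_jl + d_j g_il - d_l g_ij): [xx,x] = E_x/2 = 0, [xx,y] = F_x - E_y/2 = 0, [xy,x] = E_y/2 = 0, [xy,y] = G_x/2 = 0, [yy,x] = F_y - G_x/2 = 0, [yy,y] = G_y/2 = 30
Gamma^x_ij = (G*[ij,x] - F*[ij,y])/(EG - F^2), Gamma^y_ij = (E*[ij,y] - F*[ij,x])/(EG - F^2)


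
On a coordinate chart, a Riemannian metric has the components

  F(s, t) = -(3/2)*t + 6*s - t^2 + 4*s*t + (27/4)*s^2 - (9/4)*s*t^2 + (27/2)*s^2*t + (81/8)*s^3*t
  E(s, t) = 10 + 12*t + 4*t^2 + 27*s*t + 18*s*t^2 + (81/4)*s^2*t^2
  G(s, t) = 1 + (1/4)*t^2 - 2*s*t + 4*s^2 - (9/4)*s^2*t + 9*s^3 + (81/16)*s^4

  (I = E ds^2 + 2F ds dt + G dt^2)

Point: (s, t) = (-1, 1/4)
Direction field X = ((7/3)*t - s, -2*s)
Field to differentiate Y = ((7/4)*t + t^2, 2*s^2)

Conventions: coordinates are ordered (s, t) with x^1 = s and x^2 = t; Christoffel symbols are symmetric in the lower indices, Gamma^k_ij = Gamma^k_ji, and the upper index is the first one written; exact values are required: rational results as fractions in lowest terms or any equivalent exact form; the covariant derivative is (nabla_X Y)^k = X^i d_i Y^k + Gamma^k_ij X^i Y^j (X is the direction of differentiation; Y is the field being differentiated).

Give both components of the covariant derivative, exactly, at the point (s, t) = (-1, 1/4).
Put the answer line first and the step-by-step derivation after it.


Answer: (nabla_X Y)^s = 3961/10224, (nabla_X Y)^t = -66965/10224

E = 425/64, F = 19/64, G = 65/64 at the point
E_s = 171/32, E_t = -95/8, F_s = -371/64, F_t = -3/2, G_s = -5/8, G_t = -1/8
EG - F^2 = 213/32;  g^inv = (32/213) * [[65/64, -19/64], [-19/64, 425/64]]
first-kind symbols [ij,l] = (1/2)(d_i g_jl + d_j g_il - d_l g_ij): [ss,s] = E_s/2 = 171/64, [ss,t] = F_s - E_t/2 = 9/64, [st,s] = E_t/2 = -95/16, [st,t] = G_s/2 = -5/16, [tt,s] = F_t - G_s/2 = -19/16, [tt,t] = G_t/2 = -1/16
Gamma^s_ij = (G*[ij,s] - F*[ij,t])/(EG - F^2), Gamma^t_ij = (E*[ij,t] - F*[ij,s])/(EG - F^2)
Gamma_sss = 57/142, Gamma_sst = -190/213, Gamma_stt = -38/213, Gamma_tss = 3/142, Gamma_tst = -10/213, Gamma_ttt = -2/213
X = (19/12, 2), Y = (1/2, 2) at the point


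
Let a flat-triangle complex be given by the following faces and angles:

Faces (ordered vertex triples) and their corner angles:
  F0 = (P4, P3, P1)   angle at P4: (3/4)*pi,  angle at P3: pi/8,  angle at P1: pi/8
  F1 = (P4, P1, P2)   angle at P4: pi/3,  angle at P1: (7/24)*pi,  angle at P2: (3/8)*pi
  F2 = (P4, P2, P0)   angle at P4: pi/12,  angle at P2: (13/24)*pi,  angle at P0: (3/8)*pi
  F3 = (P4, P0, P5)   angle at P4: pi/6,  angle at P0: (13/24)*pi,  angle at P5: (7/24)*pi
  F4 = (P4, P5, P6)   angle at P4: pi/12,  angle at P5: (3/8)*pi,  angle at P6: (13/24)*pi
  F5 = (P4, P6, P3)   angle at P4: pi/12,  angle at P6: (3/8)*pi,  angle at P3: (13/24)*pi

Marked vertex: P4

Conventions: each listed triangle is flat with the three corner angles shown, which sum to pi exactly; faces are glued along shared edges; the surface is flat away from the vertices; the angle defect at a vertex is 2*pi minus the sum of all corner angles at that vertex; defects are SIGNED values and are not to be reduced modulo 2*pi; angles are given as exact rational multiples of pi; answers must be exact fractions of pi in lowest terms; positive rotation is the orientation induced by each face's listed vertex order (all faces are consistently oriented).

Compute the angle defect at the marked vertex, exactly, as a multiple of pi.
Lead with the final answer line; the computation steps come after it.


Answer: defect(P4) = pi/2

Sum of corner angles at P4: (3/2)*pi
defect = 2*pi - (3/2)*pi


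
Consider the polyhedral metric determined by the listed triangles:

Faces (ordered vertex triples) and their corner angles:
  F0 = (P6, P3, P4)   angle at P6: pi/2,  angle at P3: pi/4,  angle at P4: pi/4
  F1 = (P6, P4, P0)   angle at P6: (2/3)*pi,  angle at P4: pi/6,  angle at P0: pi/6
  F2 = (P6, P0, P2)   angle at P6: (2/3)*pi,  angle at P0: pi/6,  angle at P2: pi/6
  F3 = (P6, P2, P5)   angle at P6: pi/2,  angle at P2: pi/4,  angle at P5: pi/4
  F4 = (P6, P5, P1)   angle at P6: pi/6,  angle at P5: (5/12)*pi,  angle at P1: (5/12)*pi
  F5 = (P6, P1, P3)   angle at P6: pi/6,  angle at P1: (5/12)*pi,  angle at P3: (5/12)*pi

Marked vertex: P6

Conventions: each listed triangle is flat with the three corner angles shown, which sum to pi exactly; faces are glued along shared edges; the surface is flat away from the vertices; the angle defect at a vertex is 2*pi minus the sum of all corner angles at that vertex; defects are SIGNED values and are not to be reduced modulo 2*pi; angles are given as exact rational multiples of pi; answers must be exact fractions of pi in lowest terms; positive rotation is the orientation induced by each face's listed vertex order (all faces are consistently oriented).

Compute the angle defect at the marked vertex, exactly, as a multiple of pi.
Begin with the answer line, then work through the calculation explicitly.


Answer: defect(P6) = (-2/3)*pi

Sum of corner angles at P6: (8/3)*pi
defect = 2*pi - (8/3)*pi


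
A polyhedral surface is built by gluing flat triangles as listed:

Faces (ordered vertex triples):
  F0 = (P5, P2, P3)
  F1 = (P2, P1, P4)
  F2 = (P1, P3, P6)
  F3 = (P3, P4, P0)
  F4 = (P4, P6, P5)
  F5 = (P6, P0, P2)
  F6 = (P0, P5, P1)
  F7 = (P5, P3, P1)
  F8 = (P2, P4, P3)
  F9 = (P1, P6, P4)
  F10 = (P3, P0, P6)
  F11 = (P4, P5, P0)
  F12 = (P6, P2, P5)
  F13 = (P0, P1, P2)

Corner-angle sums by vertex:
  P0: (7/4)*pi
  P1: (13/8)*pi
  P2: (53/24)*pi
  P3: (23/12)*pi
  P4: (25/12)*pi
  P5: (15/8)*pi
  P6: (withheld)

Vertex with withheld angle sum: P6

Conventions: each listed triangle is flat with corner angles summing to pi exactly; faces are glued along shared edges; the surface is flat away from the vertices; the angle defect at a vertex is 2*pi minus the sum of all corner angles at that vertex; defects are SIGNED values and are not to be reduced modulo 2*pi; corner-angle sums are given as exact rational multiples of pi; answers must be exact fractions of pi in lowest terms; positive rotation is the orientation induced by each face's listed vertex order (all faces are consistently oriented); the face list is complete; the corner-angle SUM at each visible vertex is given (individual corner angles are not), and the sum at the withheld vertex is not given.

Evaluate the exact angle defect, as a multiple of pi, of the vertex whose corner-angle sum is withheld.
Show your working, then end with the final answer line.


V = 7, E = 21, F = 14; chi = V - E + F = 0
Gauss-Bonnet: total defect = 2*pi*chi = 0; visible defects sum to (13/24)*pi

Answer: defect(P6) = (-13/24)*pi


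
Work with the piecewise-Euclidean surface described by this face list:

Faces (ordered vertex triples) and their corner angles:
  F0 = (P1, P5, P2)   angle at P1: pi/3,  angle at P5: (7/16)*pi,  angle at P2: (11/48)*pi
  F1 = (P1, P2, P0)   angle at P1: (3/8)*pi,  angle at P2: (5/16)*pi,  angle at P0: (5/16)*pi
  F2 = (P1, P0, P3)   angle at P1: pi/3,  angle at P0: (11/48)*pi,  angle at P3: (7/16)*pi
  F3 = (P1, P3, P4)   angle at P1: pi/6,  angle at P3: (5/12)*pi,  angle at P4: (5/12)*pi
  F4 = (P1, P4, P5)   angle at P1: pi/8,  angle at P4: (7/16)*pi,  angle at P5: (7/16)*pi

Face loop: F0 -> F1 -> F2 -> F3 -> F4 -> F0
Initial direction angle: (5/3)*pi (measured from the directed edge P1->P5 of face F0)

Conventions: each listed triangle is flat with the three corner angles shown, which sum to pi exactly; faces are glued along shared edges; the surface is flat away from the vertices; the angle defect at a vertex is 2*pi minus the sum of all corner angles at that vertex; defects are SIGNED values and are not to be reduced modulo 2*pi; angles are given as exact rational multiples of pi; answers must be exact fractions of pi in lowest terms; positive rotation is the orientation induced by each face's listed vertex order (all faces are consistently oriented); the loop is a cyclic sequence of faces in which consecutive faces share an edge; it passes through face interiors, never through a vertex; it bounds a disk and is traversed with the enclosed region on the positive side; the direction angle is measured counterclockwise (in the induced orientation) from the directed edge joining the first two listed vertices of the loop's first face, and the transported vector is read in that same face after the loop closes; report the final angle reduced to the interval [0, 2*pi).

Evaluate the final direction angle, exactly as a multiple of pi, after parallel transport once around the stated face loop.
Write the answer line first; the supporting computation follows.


Answer: final direction angle = pi/3

enclosed vertex P1: corner angles sum to (4/3)*pi, defect = 2*pi - (4/3)*pi = (2/3)*pi
adding the enclosed defects to the starting angle (mod 2*pi, induced orientation) gives the holonomy
final angle = (5/3)*pi + (2/3)*pi = pi/3 (mod 2*pi)


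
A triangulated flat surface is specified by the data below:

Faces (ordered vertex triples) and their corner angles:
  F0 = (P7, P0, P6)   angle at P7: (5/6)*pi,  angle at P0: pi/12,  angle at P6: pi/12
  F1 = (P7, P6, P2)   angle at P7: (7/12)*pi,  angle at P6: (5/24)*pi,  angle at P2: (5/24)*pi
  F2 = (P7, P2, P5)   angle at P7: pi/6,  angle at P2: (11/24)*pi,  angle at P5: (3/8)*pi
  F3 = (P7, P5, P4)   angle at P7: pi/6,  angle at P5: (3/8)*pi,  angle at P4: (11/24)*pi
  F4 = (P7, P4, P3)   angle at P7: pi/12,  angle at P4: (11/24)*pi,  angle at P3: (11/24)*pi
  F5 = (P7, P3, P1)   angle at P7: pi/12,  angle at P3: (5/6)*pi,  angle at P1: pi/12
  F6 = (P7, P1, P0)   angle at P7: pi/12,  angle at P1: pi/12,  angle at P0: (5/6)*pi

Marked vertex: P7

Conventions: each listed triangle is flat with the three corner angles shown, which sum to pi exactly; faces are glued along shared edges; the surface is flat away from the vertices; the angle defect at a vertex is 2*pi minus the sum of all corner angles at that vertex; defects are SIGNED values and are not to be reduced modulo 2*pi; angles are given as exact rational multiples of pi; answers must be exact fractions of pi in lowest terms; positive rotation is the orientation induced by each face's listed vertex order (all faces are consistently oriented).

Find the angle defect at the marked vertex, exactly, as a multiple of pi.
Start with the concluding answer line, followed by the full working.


Answer: defect(P7) = 0

Sum of corner angles at P7: 2*pi
defect = 2*pi - 2*pi


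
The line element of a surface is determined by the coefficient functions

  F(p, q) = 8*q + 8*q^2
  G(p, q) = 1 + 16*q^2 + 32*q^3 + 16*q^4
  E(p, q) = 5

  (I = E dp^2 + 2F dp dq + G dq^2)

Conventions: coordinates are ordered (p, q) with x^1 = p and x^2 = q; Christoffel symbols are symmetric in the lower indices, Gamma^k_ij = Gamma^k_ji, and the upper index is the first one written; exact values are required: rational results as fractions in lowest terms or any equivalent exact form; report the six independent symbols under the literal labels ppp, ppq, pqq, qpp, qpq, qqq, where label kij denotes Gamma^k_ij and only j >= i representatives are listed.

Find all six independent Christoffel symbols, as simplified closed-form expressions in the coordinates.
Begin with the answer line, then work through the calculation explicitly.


Answer: Gamma_ppp = 0, Gamma_ppq = 0, Gamma_pqq = (16*q + 8)/(16*q^4 + 32*q^3 + 16*q^2 + 5), Gamma_qpp = 0, Gamma_qpq = 0, Gamma_qqq = (32*q^3 + 48*q^2 + 16*q)/(16*q^4 + 32*q^3 + 16*q^2 + 5)

E = 5; F = 8*q + 8*q^2; G = 1 + 16*q^2 + 32*q^3 + 16*q^4
Gamma^k_ij = (1/2) g^{kl} (d_i g_jl + d_j g_il - d_l g_ij), with g^inv = (1/(EG-F^2)) [[G, -F], [-F, E]]
first partials: E_p = 0, E_q = 0, F_p = 0, F_q = 8 + 16*q, G_p = 0, G_q = 32*q + 96*q^2 + 64*q^3
D = EG - F^2 = 5 + 16*q^2 + 32*q^3 + 16*q^4
expanded: Gamma^p_pp = (G E_p - 2F F_p + F E_q)/(2D), Gamma^p_pq = (G E_q - F G_p)/(2D), Gamma^p_qq = (2G F_q - G G_p - F G_q)/(2D), Gamma^q_pp = (2E F_p - E E_q - F E_p)/(2D), Gamma^q_pq = (E G_p - F E_q)/(2D), Gamma^q_qq = (E G_q - 2F F_q + F G_p)/(2D); substitute and cancel common factors


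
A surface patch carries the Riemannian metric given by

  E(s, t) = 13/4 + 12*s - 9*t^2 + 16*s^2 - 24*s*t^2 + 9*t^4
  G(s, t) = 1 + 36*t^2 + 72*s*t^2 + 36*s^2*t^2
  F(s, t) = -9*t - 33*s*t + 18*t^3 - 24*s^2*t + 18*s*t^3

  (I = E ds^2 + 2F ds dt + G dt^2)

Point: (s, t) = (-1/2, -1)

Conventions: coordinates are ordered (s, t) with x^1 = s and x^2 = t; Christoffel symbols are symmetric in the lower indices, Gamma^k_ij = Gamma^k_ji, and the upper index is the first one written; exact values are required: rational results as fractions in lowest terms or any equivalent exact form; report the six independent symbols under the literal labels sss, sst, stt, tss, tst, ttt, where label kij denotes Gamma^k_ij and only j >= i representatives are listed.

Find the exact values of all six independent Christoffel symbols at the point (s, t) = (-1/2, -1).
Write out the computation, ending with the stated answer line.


E = 53/4, F = -21/2, G = 10 at the point
E_s = -28, E_t = -42, F_s = -9, F_t = 57/2, G_s = 36, G_t = -18
EG - F^2 = 89/4;  g^inv = (4/89) * [[10, 21/2], [21/2, 53/4]]
first-kind symbols [ij,l] = (1/2)(d_i g_jl + d_j g_il - d_l g_ij): [ss,s] = E_s/2 = -14, [ss,t] = F_s - E_t/2 = 12, [st,s] = E_t/2 = -21, [st,t] = G_s/2 = 18, [tt,s] = F_t - G_s/2 = 21/2, [tt,t] = G_t/2 = -9
Gamma^s_ij = (G*[ij,s] - F*[ij,t])/(EG - F^2), Gamma^t_ij = (E*[ij,t] - F*[ij,s])/(EG - F^2)

Answer: Gamma_sss = -56/89, Gamma_sst = -84/89, Gamma_stt = 42/89, Gamma_tss = 48/89, Gamma_tst = 72/89, Gamma_ttt = -36/89


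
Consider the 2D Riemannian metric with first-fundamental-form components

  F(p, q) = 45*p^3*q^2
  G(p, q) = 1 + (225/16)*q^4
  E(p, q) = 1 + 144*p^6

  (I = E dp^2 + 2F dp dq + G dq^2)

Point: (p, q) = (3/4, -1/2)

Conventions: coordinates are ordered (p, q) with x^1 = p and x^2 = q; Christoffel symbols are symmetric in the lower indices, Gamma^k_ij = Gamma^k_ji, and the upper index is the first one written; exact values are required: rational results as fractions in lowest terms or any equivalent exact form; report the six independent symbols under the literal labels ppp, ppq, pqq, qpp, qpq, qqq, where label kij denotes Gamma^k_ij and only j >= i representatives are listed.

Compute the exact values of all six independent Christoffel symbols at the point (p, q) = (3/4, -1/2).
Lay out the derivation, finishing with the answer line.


E = 6817/256, F = 1215/256, G = 481/256 at the point
E_p = 6561/32, E_q = 0, F_p = 1215/64, F_q = -1215/64, G_p = 0, G_q = -225/32
EG - F^2 = 3521/128;  g^inv = (128/3521) * [[481/256, -1215/256], [-1215/256, 6817/256]]
first-kind symbols [ij,l] = (1/2)(d_i g_jl + d_j g_il - d_l g_ij): [pp,p] = E_p/2 = 6561/64, [pp,q] = F_p - E_q/2 = 1215/64, [pq,p] = E_q/2 = 0, [pq,q] = G_p/2 = 0, [qq,p] = F_q - G_p/2 = -1215/64, [qq,q] = G_q/2 = -225/64
Gamma^p_ij = (G*[ij,p] - F*[ij,q])/(EG - F^2), Gamma^q_ij = (E*[ij,q] - F*[ij,p])/(EG - F^2)

Answer: Gamma_ppp = 13122/3521, Gamma_ppq = 0, Gamma_pqq = -2430/3521, Gamma_qpp = 2430/3521, Gamma_qpq = 0, Gamma_qqq = -450/3521


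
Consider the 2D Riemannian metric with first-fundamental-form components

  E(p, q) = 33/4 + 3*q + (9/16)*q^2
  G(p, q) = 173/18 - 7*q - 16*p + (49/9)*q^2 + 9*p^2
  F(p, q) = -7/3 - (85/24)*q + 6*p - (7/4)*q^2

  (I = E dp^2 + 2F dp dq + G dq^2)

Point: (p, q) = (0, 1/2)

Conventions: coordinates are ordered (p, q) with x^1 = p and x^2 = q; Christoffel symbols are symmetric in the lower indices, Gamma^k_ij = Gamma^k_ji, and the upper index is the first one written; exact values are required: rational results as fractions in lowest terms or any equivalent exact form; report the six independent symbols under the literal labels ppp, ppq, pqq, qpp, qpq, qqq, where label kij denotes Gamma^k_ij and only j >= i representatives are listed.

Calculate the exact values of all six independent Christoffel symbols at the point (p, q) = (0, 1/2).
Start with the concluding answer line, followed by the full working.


Answer: Gamma_ppp = 44145/122753, Gamma_ppq = -53046/122753, Gamma_pqq = 38488/122753, Gamma_qpp = 769095/982024, Gamma_qpq = -163665/122753, Gamma_qqq = 10616/122753

E = 633/64, F = -109/24, G = 269/36 at the point
E_p = 0, E_q = 57/16, F_p = 6, F_q = -127/24, G_p = -16, G_q = -14/9
EG - F^2 = 122753/2304;  g^inv = (2304/122753) * [[269/36, 109/24], [109/24, 633/64]]
first-kind symbols [ij,l] = (1/2)(d_i g_jl + d_j g_il - d_l g_ij): [pp,p] = E_p/2 = 0, [pp,q] = F_p - E_q/2 = 135/32, [pq,p] = E_q/2 = 57/32, [pq,q] = G_p/2 = -8, [qq,p] = F_q - G_p/2 = 65/24, [qq,q] = G_q/2 = -7/9
Gamma^p_ij = (G*[ij,p] - F*[ij,q])/(EG - F^2), Gamma^q_ij = (E*[ij,q] - F*[ij,p])/(EG - F^2)


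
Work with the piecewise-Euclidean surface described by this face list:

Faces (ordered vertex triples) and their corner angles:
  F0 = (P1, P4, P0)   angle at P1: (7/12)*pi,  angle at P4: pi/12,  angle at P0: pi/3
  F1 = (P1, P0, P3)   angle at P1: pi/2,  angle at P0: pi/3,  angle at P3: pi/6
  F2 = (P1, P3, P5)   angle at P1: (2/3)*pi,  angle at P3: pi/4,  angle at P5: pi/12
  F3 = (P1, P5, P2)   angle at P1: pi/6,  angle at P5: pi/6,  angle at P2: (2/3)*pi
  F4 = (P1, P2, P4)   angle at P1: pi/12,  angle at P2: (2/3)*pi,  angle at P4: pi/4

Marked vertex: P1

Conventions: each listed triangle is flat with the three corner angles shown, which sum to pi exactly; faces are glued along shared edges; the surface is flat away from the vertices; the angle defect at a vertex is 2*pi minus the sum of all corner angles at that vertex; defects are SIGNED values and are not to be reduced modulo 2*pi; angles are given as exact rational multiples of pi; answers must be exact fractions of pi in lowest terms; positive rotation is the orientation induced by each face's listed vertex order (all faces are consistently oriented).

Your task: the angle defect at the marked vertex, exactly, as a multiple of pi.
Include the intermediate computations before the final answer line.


Sum of corner angles at P1: 2*pi
defect = 2*pi - 2*pi

Answer: defect(P1) = 0


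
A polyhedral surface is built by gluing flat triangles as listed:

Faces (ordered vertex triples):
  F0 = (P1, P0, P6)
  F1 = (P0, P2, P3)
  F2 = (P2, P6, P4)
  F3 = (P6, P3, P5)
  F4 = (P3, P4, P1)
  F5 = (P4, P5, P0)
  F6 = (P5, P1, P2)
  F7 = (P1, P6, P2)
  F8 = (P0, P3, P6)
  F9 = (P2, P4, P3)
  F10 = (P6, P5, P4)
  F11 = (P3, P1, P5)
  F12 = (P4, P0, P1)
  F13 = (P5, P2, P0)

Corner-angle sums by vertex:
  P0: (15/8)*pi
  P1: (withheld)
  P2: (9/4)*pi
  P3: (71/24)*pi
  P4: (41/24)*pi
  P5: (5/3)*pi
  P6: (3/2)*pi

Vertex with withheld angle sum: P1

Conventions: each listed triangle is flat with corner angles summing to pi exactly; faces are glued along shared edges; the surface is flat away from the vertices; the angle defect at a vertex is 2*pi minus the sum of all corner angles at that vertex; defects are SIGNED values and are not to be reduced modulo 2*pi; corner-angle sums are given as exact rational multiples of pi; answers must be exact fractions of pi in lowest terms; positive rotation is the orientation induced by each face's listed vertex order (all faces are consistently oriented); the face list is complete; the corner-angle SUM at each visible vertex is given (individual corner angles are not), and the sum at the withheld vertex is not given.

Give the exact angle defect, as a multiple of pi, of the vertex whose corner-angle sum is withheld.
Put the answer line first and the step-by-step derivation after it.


Answer: defect(P1) = -pi/24

V = 7, E = 21, F = 14; chi = V - E + F = 0
Gauss-Bonnet: total defect = 2*pi*chi = 0; visible defects sum to pi/24


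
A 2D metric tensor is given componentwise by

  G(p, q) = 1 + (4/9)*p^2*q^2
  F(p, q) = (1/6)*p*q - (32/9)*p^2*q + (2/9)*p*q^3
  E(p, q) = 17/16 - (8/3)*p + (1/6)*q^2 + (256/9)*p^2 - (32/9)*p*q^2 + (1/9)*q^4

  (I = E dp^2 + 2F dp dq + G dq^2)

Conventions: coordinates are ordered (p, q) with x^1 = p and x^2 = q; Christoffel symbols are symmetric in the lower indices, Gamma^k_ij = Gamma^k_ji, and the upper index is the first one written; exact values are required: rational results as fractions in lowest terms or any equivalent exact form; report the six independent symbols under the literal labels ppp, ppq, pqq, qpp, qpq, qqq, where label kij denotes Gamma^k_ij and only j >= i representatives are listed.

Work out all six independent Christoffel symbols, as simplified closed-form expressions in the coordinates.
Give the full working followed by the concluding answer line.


E = 17/16 - (8/3)*p + (1/6)*q^2 + (256/9)*p^2 - (32/9)*p*q^2 + (1/9)*q^4; F = (1/6)*p*q - (32/9)*p^2*q + (2/9)*p*q^3; G = 1 + (4/9)*p^2*q^2
Gamma^k_ij = (1/2) g^{kl} (d_i g_jl + d_j g_il - d_l g_ij), with g^inv = (1/(EG-F^2)) [[G, -F], [-F, E]]
first partials: E_p = -8/3 + (512/9)*p - (32/9)*q^2, E_q = (1/3)*q - (64/9)*p*q + (4/9)*q^3, F_p = (1/6)*q - (64/9)*p*q + (2/9)*q^3, F_q = (1/6)*p - (32/9)*p^2 + (2/3)*p*q^2, G_p = (8/9)*p*q^2, G_q = (8/9)*p^2*q
D = EG - F^2 = 17/16 - (8/3)*p + (1/6)*q^2 + (256/9)*p^2 - (32/9)*p*q^2 + (1/9)*q^4 + (4/9)*p^2*q^2
expanded: Gamma^p_pp = (G E_p - 2F F_p + F E_q)/(2D), Gamma^p_pq = (G E_q - F G_p)/(2D), Gamma^p_qq = (2G F_q - G G_p - F G_q)/(2D), Gamma^q_pp = (2E F_p - E E_q - F E_p)/(2D), Gamma^q_pq = (E G_p - F E_q)/(2D), Gamma^q_qq = (E G_q - 2F F_q + F G_p)/(2D); substitute and cancel common factors

Answer: Gamma_ppp = (4096*p - 256*q^2 - 192)/(64*p^2*q^2 + 4096*p^2 - 512*p*q^2 - 384*p + 16*q^4 + 24*q^2 + 153), Gamma_ppq = (-512*p*q + 32*q^3 + 24*q)/(64*p^2*q^2 + 4096*p^2 - 512*p*q^2 - 384*p + 16*q^4 + 24*q^2 + 153), Gamma_pqq = (-512*p^2 + 32*p*q^2 + 24*p)/(64*p^2*q^2 + 4096*p^2 - 512*p*q^2 - 384*p + 16*q^4 + 24*q^2 + 153), Gamma_qpp = -512*p*q/(64*p^2*q^2 + 4096*p^2 - 512*p*q^2 - 384*p + 16*q^4 + 24*q^2 + 153), Gamma_qpq = 64*p*q^2/(64*p^2*q^2 + 4096*p^2 - 512*p*q^2 - 384*p + 16*q^4 + 24*q^2 + 153), Gamma_qqq = 64*p^2*q/(64*p^2*q^2 + 4096*p^2 - 512*p*q^2 - 384*p + 16*q^4 + 24*q^2 + 153)


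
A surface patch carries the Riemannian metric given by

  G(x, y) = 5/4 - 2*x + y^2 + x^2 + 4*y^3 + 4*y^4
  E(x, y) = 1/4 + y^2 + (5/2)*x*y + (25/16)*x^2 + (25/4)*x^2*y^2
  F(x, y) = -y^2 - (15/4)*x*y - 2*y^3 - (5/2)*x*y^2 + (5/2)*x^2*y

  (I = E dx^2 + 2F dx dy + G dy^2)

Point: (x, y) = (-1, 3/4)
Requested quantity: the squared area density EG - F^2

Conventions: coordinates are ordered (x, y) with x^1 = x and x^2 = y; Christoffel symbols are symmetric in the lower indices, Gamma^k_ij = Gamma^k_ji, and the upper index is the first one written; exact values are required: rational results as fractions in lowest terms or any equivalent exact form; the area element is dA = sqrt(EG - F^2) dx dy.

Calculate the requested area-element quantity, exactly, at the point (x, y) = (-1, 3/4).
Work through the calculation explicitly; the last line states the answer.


E = 257/64, F = 75/16, G = 497/64; EG - F^2 = 37729/4096

Answer: EG - F^2 = 37729/4096


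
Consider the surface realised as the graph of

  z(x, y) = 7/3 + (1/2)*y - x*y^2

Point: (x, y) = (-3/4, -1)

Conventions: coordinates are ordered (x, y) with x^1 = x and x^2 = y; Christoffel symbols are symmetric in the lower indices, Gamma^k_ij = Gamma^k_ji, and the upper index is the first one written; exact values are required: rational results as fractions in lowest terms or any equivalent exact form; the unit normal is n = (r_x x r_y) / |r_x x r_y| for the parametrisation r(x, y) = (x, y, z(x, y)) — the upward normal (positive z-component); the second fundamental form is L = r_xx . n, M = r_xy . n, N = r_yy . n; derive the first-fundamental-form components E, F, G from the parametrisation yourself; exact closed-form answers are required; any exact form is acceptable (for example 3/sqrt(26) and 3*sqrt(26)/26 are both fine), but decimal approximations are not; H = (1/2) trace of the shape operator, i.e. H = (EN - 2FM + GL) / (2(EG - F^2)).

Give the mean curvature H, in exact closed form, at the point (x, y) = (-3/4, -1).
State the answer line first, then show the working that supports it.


Answer: H = -sqrt(3)/18

z_x = -1, z_y = -1, z_xx = 0, z_xy = 2, z_yy = 3/2
E = 2, F = 1, G = 2; answer radicand W^2 = 3
unnormalised second-form numerators: l = 0, m = 2, n = 3/2; L = l/sqrt(3), and similarly M = m/sqrt(W^2), N = n/sqrt(W^2)
H = (E*n - 2*F*m + G*l) / (2*(EG - F^2)*sqrt(W^2)); E*n - 2*F*m + G*l = -1, EG - F^2 = 3, so H = (-1/6)/sqrt(3)


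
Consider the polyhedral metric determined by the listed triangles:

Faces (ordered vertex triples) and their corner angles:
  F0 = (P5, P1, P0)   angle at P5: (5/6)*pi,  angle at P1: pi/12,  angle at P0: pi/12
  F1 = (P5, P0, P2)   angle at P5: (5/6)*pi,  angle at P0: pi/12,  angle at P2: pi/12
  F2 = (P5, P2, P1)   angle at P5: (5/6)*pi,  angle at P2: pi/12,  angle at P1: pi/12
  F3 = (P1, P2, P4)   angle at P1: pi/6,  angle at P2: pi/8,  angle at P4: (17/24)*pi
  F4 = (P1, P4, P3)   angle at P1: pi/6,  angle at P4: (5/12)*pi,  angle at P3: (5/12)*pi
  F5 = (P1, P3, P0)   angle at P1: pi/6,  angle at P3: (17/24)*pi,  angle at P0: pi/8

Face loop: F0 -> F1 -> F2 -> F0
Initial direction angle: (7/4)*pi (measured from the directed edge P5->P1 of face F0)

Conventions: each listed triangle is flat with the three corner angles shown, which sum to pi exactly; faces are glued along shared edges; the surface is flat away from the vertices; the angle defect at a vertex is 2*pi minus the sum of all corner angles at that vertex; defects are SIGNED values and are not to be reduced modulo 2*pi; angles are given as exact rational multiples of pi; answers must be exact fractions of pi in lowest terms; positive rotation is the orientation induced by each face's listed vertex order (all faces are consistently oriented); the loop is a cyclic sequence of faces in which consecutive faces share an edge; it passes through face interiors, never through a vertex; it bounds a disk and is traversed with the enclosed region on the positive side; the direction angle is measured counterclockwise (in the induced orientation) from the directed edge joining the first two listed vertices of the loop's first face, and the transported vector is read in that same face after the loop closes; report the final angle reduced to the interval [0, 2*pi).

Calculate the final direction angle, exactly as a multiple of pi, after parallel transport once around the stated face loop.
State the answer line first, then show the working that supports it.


Answer: final direction angle = (5/4)*pi

enclosed vertex P5: corner angles sum to (5/2)*pi, defect = 2*pi - (5/2)*pi = -pi/2
final direction = starting direction + enclosed defect total, reduced mod 2*pi (induced orientation)
final angle = (7/4)*pi - pi/2 = (5/4)*pi (mod 2*pi)


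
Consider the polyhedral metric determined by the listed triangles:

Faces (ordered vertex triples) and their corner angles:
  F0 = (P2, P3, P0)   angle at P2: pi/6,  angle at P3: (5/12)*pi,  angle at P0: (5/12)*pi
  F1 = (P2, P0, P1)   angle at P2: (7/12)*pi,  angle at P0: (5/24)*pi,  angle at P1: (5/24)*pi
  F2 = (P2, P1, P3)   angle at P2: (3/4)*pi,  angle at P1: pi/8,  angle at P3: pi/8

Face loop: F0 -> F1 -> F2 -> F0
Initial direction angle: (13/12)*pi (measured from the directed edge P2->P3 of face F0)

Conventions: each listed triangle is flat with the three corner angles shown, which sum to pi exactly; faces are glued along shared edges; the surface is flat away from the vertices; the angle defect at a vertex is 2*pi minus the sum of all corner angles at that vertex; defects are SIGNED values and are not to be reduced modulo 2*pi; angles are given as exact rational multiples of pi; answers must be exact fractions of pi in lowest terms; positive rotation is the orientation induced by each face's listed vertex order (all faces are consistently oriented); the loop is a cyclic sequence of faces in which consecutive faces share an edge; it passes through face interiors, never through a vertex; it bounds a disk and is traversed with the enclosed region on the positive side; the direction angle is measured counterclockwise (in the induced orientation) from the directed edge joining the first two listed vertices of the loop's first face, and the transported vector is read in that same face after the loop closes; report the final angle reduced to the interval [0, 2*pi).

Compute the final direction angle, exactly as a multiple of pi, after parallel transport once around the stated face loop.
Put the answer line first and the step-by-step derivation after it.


Answer: final direction angle = (19/12)*pi

enclosed vertex P2: corner angles sum to (3/2)*pi, defect = 2*pi - (3/2)*pi = pi/2
the rotation equals the total enclosed defect, so the final angle is initial + defects (mod 2*pi)
final angle = (13/12)*pi + pi/2 = (19/12)*pi (mod 2*pi)
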